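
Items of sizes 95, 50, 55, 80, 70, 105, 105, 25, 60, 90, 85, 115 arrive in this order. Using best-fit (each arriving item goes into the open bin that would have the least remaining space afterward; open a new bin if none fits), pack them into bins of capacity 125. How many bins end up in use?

10

  95 → bin 1 (new)  [load 95/125]
  50 → bin 2 (new)  [load 50/125]
  55 → bin 2  [load 105/125]
  80 → bin 3 (new)  [load 80/125]
  70 → bin 4 (new)  [load 70/125]
  105 → bin 5 (new)  [load 105/125]
  105 → bin 6 (new)  [load 105/125]
  25 → bin 1  [load 120/125]
  60 → bin 7 (new)  [load 60/125]
  90 → bin 8 (new)  [load 90/125]
  85 → bin 9 (new)  [load 85/125]
  115 → bin 10 (new)  [load 115/125]
10 bins opened.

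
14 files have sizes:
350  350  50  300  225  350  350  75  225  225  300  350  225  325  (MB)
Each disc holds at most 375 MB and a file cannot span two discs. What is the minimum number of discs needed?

12

Total = 350 + 350 + 350 + 350 + 350 + 325 + 300 + 300 + 225 + 225 + 225 + 225 + 75 + 50 = 3700 MB.
Lower bound: ⌈3700/375⌉ = 10 discs.
Also, 12 files each exceed 375/2 MB, and no two of those can share a disc, so at least 12 discs are needed.
A packing using 12 discs:
  disc 1: 350 = 350
  disc 2: 350 = 350
  disc 3: 350 = 350
  disc 4: 350 = 350
  disc 5: 350 = 350
  disc 6: 325 + 50 = 375
  disc 7: 300 + 75 = 375
  disc 8: 300 = 300
  disc 9: 225 = 225
  disc 10: 225 = 225
  disc 11: 225 = 225
  disc 12: 225 = 225
This matches the lower bound, so 12 is optimal.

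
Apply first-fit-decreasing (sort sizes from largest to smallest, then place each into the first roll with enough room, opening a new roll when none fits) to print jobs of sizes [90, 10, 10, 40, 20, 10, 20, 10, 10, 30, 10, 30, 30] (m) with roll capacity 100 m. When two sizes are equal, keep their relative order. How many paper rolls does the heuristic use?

Sorted descending: 90, 40, 30, 30, 30, 20, 20, 10, 10, 10, 10, 10, 10.
  90 → roll 1 (new)  [load 90/100]
  40 → roll 2 (new)  [load 40/100]
  30 → roll 2  [load 70/100]
  30 → roll 2  [load 100/100]
  30 → roll 3 (new)  [load 30/100]
  20 → roll 3  [load 50/100]
  20 → roll 3  [load 70/100]
  10 → roll 1  [load 100/100]
  10 → roll 3  [load 80/100]
  10 → roll 3  [load 90/100]
  10 → roll 3  [load 100/100]
  10 → roll 4 (new)  [load 10/100]
  10 → roll 4  [load 20/100]
4 paper rolls opened.

4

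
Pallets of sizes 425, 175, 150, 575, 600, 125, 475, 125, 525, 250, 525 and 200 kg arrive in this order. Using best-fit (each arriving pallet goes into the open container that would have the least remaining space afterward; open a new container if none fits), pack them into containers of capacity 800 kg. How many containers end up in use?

6

  425 → container 1 (new)  [load 425/800]
  175 → container 1  [load 600/800]
  150 → container 1  [load 750/800]
  575 → container 2 (new)  [load 575/800]
  600 → container 3 (new)  [load 600/800]
  125 → container 3  [load 725/800]
  475 → container 4 (new)  [load 475/800]
  125 → container 2  [load 700/800]
  525 → container 5 (new)  [load 525/800]
  250 → container 5  [load 775/800]
  525 → container 6 (new)  [load 525/800]
  200 → container 6  [load 725/800]
6 containers opened.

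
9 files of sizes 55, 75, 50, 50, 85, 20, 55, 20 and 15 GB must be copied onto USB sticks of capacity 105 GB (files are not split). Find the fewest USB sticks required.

5

Total = 85 + 75 + 55 + 55 + 50 + 50 + 20 + 20 + 15 = 425 GB.
Lower bound: ⌈425/105⌉ = 5 USB sticks.
A packing using 5 USB sticks:
  USB stick 1: 85 + 20 = 105
  USB stick 2: 75 + 20 = 95
  USB stick 3: 55 + 50 = 105
  USB stick 4: 55 + 50 = 105
  USB stick 5: 15 = 15
This matches the lower bound, so 5 is optimal.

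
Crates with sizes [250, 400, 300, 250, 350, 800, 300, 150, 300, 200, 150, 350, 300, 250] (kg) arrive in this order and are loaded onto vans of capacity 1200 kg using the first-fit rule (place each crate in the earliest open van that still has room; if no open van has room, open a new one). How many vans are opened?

4

  250 → van 1 (new)  [load 250/1200]
  400 → van 1  [load 650/1200]
  300 → van 1  [load 950/1200]
  250 → van 1  [load 1200/1200]
  350 → van 2 (new)  [load 350/1200]
  800 → van 2  [load 1150/1200]
  300 → van 3 (new)  [load 300/1200]
  150 → van 3  [load 450/1200]
  300 → van 3  [load 750/1200]
  200 → van 3  [load 950/1200]
  150 → van 3  [load 1100/1200]
  350 → van 4 (new)  [load 350/1200]
  300 → van 4  [load 650/1200]
  250 → van 4  [load 900/1200]
4 vans opened.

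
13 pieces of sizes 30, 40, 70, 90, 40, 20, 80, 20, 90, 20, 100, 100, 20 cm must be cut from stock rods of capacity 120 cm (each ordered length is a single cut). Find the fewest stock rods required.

7

Total = 100 + 100 + 90 + 90 + 80 + 70 + 40 + 40 + 30 + 20 + 20 + 20 + 20 = 720 cm.
Lower bound: ⌈720/120⌉ = 6 stock rods.
A packing using 7 stock rods:
  stock rod 1: 100 + 20 = 120
  stock rod 2: 100 + 20 = 120
  stock rod 3: 90 + 30 = 120
  stock rod 4: 90 + 20 = 110
  stock rod 5: 80 + 40 = 120
  stock rod 6: 70 + 40 = 110
  stock rod 7: 20 = 20
No arrangement into 6 stock rods stays within capacity, so 7 is optimal.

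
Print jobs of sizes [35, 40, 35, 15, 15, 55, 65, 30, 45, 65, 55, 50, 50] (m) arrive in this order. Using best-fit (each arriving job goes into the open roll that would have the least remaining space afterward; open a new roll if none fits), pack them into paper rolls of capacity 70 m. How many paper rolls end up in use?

10

  35 → roll 1 (new)  [load 35/70]
  40 → roll 2 (new)  [load 40/70]
  35 → roll 1  [load 70/70]
  15 → roll 2  [load 55/70]
  15 → roll 2  [load 70/70]
  55 → roll 3 (new)  [load 55/70]
  65 → roll 4 (new)  [load 65/70]
  30 → roll 5 (new)  [load 30/70]
  45 → roll 6 (new)  [load 45/70]
  65 → roll 7 (new)  [load 65/70]
  55 → roll 8 (new)  [load 55/70]
  50 → roll 9 (new)  [load 50/70]
  50 → roll 10 (new)  [load 50/70]
10 paper rolls opened.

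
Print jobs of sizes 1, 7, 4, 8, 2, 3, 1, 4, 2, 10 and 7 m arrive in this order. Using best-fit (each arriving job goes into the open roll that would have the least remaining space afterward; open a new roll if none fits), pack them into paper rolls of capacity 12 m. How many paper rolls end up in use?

  1 → roll 1 (new)  [load 1/12]
  7 → roll 1  [load 8/12]
  4 → roll 1  [load 12/12]
  8 → roll 2 (new)  [load 8/12]
  2 → roll 2  [load 10/12]
  3 → roll 3 (new)  [load 3/12]
  1 → roll 2  [load 11/12]
  4 → roll 3  [load 7/12]
  2 → roll 3  [load 9/12]
  10 → roll 4 (new)  [load 10/12]
  7 → roll 5 (new)  [load 7/12]
5 paper rolls opened.

5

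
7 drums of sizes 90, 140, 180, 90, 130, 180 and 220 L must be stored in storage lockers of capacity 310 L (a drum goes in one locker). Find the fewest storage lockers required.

4

Total = 220 + 180 + 180 + 140 + 130 + 90 + 90 = 1030 L.
Lower bound: ⌈1030/310⌉ = 4 storage lockers.
A packing using 4 storage lockers:
  locker 1: 220 + 90 = 310
  locker 2: 180 + 130 = 310
  locker 3: 180 + 90 = 270
  locker 4: 140 = 140
This matches the lower bound, so 4 is optimal.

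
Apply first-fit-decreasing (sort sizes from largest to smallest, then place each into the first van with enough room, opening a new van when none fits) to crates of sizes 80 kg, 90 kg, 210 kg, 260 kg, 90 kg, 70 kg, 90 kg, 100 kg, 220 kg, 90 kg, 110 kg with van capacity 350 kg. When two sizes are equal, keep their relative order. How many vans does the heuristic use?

Sorted descending: 260, 220, 210, 110, 100, 90, 90, 90, 90, 80, 70.
  260 → van 1 (new)  [load 260/350]
  220 → van 2 (new)  [load 220/350]
  210 → van 3 (new)  [load 210/350]
  110 → van 2  [load 330/350]
  100 → van 3  [load 310/350]
  90 → van 1  [load 350/350]
  90 → van 4 (new)  [load 90/350]
  90 → van 4  [load 180/350]
  90 → van 4  [load 270/350]
  80 → van 4  [load 350/350]
  70 → van 5 (new)  [load 70/350]
5 vans opened.

5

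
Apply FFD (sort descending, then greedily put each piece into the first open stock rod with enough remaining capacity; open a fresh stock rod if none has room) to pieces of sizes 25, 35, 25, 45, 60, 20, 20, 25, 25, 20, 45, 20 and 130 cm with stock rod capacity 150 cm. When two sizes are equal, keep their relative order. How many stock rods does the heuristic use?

4

Sorted descending: 130, 60, 45, 45, 35, 25, 25, 25, 25, 20, 20, 20, 20.
  130 → stock rod 1 (new)  [load 130/150]
  60 → stock rod 2 (new)  [load 60/150]
  45 → stock rod 2  [load 105/150]
  45 → stock rod 2  [load 150/150]
  35 → stock rod 3 (new)  [load 35/150]
  25 → stock rod 3  [load 60/150]
  25 → stock rod 3  [load 85/150]
  25 → stock rod 3  [load 110/150]
  25 → stock rod 3  [load 135/150]
  20 → stock rod 1  [load 150/150]
  20 → stock rod 4 (new)  [load 20/150]
  20 → stock rod 4  [load 40/150]
  20 → stock rod 4  [load 60/150]
4 stock rods opened.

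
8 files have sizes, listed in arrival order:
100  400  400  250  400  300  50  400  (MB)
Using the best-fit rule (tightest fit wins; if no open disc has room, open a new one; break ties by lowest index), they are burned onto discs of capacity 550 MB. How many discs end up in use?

  100 → disc 1 (new)  [load 100/550]
  400 → disc 1  [load 500/550]
  400 → disc 2 (new)  [load 400/550]
  250 → disc 3 (new)  [load 250/550]
  400 → disc 4 (new)  [load 400/550]
  300 → disc 3  [load 550/550]
  50 → disc 1  [load 550/550]
  400 → disc 5 (new)  [load 400/550]
5 discs opened.

5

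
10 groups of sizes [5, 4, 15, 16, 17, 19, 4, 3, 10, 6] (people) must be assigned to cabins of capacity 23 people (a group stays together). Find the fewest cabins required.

Total = 19 + 17 + 16 + 15 + 10 + 6 + 5 + 4 + 4 + 3 = 99 people.
Lower bound: ⌈99/23⌉ = 5 cabins.
A packing using 5 cabins:
  cabin 1: 19 + 4 = 23
  cabin 2: 17 + 6 = 23
  cabin 3: 16 + 5 = 21
  cabin 4: 15 + 4 + 3 = 22
  cabin 5: 10 = 10
This matches the lower bound, so 5 is optimal.

5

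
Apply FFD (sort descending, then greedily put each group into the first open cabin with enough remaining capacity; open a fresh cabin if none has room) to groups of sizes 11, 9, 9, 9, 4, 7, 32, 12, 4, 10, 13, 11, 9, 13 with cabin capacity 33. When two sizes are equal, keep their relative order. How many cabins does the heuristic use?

Sorted descending: 32, 13, 13, 12, 11, 11, 10, 9, 9, 9, 9, 7, 4, 4.
  32 → cabin 1 (new)  [load 32/33]
  13 → cabin 2 (new)  [load 13/33]
  13 → cabin 2  [load 26/33]
  12 → cabin 3 (new)  [load 12/33]
  11 → cabin 3  [load 23/33]
  11 → cabin 4 (new)  [load 11/33]
  10 → cabin 3  [load 33/33]
  9 → cabin 4  [load 20/33]
  9 → cabin 4  [load 29/33]
  9 → cabin 5 (new)  [load 9/33]
  9 → cabin 5  [load 18/33]
  7 → cabin 2  [load 33/33]
  4 → cabin 4  [load 33/33]
  4 → cabin 5  [load 22/33]
5 cabins opened.

5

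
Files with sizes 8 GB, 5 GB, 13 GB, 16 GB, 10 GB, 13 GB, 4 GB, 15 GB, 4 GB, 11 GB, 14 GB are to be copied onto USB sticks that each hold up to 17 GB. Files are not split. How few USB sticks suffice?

8

Total = 16 + 15 + 14 + 13 + 13 + 11 + 10 + 8 + 5 + 4 + 4 = 113 GB.
Lower bound: ⌈113/17⌉ = 7 USB sticks.
A packing using 8 USB sticks:
  USB stick 1: 16 = 16
  USB stick 2: 15 = 15
  USB stick 3: 14 = 14
  USB stick 4: 13 + 4 = 17
  USB stick 5: 13 + 4 = 17
  USB stick 6: 11 + 5 = 16
  USB stick 7: 10 = 10
  USB stick 8: 8 = 8
No arrangement into 7 USB sticks stays within capacity, so 8 is optimal.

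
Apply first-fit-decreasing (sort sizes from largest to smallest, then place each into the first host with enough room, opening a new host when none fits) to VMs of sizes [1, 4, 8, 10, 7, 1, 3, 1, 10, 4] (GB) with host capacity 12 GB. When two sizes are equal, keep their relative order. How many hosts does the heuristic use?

5

Sorted descending: 10, 10, 8, 7, 4, 4, 3, 1, 1, 1.
  10 → host 1 (new)  [load 10/12]
  10 → host 2 (new)  [load 10/12]
  8 → host 3 (new)  [load 8/12]
  7 → host 4 (new)  [load 7/12]
  4 → host 3  [load 12/12]
  4 → host 4  [load 11/12]
  3 → host 5 (new)  [load 3/12]
  1 → host 1  [load 11/12]
  1 → host 1  [load 12/12]
  1 → host 2  [load 11/12]
5 hosts opened.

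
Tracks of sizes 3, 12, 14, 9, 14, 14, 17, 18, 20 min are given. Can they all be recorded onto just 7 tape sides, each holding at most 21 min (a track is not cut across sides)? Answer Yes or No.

A valid assignment using 7 tape sides:
  side 1: 20 = 20
  side 2: 18 + 3 = 21
  side 3: 17 = 17
  side 4: 14 = 14
  side 5: 14 = 14
  side 6: 14 = 14
  side 7: 12 + 9 = 21
Every load is within 21 min, so 7 tape sides suffice.

Yes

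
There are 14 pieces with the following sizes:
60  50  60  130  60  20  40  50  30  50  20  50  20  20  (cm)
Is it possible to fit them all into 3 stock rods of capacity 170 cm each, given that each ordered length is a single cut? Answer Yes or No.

No

Total = 660 cm; ⌈660/170⌉ = 4.
At least 4 stock rods are required, but only 3 are allowed.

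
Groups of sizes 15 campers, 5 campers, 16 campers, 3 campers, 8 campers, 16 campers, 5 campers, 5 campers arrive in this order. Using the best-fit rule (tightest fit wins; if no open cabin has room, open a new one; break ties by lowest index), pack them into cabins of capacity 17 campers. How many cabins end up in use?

5

  15 → cabin 1 (new)  [load 15/17]
  5 → cabin 2 (new)  [load 5/17]
  16 → cabin 3 (new)  [load 16/17]
  3 → cabin 2  [load 8/17]
  8 → cabin 2  [load 16/17]
  16 → cabin 4 (new)  [load 16/17]
  5 → cabin 5 (new)  [load 5/17]
  5 → cabin 5  [load 10/17]
5 cabins opened.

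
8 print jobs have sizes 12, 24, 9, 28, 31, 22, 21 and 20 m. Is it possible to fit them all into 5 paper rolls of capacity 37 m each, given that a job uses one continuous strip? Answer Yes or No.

Total = 167 m; ⌈167/37⌉ = 5.
6 print jobs each exceed half the capacity and cannot share a roll, forcing at least 6 paper rolls.
At least 6 paper rolls are required, but only 5 are allowed.

No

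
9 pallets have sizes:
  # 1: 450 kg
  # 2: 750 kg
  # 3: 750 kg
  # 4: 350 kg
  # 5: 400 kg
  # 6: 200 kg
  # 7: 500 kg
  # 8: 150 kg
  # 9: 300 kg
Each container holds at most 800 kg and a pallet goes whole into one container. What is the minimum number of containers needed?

Total = 750 + 750 + 500 + 450 + 400 + 350 + 300 + 200 + 150 = 3850 kg.
Lower bound: ⌈3850/800⌉ = 5 containers.
A packing using 5 containers:
  container 1: 750 = 750
  container 2: 750 = 750
  container 3: 500 + 300 = 800
  container 4: 450 + 350 = 800
  container 5: 400 + 200 + 150 = 750
This matches the lower bound, so 5 is optimal.

5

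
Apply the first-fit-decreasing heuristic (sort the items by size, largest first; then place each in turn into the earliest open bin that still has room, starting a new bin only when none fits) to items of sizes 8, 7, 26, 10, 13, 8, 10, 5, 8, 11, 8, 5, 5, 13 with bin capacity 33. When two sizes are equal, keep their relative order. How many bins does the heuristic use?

Sorted descending: 26, 13, 13, 11, 10, 10, 8, 8, 8, 8, 7, 5, 5, 5.
  26 → bin 1 (new)  [load 26/33]
  13 → bin 2 (new)  [load 13/33]
  13 → bin 2  [load 26/33]
  11 → bin 3 (new)  [load 11/33]
  10 → bin 3  [load 21/33]
  10 → bin 3  [load 31/33]
  8 → bin 4 (new)  [load 8/33]
  8 → bin 4  [load 16/33]
  8 → bin 4  [load 24/33]
  8 → bin 4  [load 32/33]
  7 → bin 1  [load 33/33]
  5 → bin 2  [load 31/33]
  5 → bin 5 (new)  [load 5/33]
  5 → bin 5  [load 10/33]
5 bins opened.

5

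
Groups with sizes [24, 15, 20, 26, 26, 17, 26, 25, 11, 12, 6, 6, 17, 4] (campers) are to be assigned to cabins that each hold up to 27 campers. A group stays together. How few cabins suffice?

10

Total = 26 + 26 + 26 + 25 + 24 + 20 + 17 + 17 + 15 + 12 + 11 + 6 + 6 + 4 = 235 campers.
Lower bound: ⌈235/27⌉ = 9 cabins.
A packing using 10 cabins:
  cabin 1: 26 = 26
  cabin 2: 26 = 26
  cabin 3: 26 = 26
  cabin 4: 25 = 25
  cabin 5: 24 = 24
  cabin 6: 20 + 6 = 26
  cabin 7: 17 + 6 + 4 = 27
  cabin 8: 17 = 17
  cabin 9: 15 + 12 = 27
  cabin 10: 11 = 11
No arrangement into 9 cabins stays within capacity, so 10 is optimal.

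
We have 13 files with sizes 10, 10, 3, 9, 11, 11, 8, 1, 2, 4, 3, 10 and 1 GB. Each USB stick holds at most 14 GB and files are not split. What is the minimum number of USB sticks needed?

Total = 11 + 11 + 10 + 10 + 10 + 9 + 8 + 4 + 3 + 3 + 2 + 1 + 1 = 83 GB.
Lower bound: ⌈83/14⌉ = 6 USB sticks.
Also, 7 files each exceed 7 GB, and no two of those can share a USB stick, so at least 7 USB sticks are needed.
A packing using 7 USB sticks:
  USB stick 1: 11 + 3 = 14
  USB stick 2: 11 + 3 = 14
  USB stick 3: 10 + 4 = 14
  USB stick 4: 10 + 2 + 1 + 1 = 14
  USB stick 5: 10 = 10
  USB stick 6: 9 = 9
  USB stick 7: 8 = 8
This matches the lower bound, so 7 is optimal.

7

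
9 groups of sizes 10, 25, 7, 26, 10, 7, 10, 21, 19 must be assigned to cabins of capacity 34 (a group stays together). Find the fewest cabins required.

5

Total = 26 + 25 + 21 + 19 + 10 + 10 + 10 + 7 + 7 = 135.
Lower bound: ⌈135/34⌉ = 4 cabins.
A packing using 5 cabins:
  cabin 1: 26 + 7 = 33
  cabin 2: 25 + 7 = 32
  cabin 3: 21 + 10 = 31
  cabin 4: 19 + 10 = 29
  cabin 5: 10 = 10
No arrangement into 4 cabins stays within capacity, so 5 is optimal.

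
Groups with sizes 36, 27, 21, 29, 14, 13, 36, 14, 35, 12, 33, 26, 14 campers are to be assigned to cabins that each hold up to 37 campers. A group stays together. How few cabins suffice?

Total = 36 + 36 + 35 + 33 + 29 + 27 + 26 + 21 + 14 + 14 + 14 + 13 + 12 = 310 campers.
Lower bound: ⌈310/37⌉ = 9 cabins.
A packing using 10 cabins:
  cabin 1: 36 = 36
  cabin 2: 36 = 36
  cabin 3: 35 = 35
  cabin 4: 33 = 33
  cabin 5: 29 = 29
  cabin 6: 27 = 27
  cabin 7: 26 = 26
  cabin 8: 21 + 14 = 35
  cabin 9: 14 + 14 = 28
  cabin 10: 13 + 12 = 25
No arrangement into 9 cabins stays within capacity, so 10 is optimal.

10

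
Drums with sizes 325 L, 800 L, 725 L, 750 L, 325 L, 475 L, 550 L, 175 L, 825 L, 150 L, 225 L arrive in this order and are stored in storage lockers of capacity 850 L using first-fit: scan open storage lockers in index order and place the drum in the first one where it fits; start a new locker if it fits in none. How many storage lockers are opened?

  325 → locker 1 (new)  [load 325/850]
  800 → locker 2 (new)  [load 800/850]
  725 → locker 3 (new)  [load 725/850]
  750 → locker 4 (new)  [load 750/850]
  325 → locker 1  [load 650/850]
  475 → locker 5 (new)  [load 475/850]
  550 → locker 6 (new)  [load 550/850]
  175 → locker 1  [load 825/850]
  825 → locker 7 (new)  [load 825/850]
  150 → locker 5  [load 625/850]
  225 → locker 5  [load 850/850]
7 storage lockers opened.

7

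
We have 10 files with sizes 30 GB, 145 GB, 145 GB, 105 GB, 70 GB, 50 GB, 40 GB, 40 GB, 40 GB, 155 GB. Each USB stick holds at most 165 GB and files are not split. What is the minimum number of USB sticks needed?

6

Total = 155 + 145 + 145 + 105 + 70 + 50 + 40 + 40 + 40 + 30 = 820 GB.
Lower bound: ⌈820/165⌉ = 5 USB sticks.
A packing using 6 USB sticks:
  USB stick 1: 155 = 155
  USB stick 2: 145 = 145
  USB stick 3: 145 = 145
  USB stick 4: 105 + 50 = 155
  USB stick 5: 70 + 40 + 40 = 150
  USB stick 6: 40 + 30 = 70
No arrangement into 5 USB sticks stays within capacity, so 6 is optimal.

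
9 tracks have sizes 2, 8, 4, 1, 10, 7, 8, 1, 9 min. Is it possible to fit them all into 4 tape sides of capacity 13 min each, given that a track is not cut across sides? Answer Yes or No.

Total = 50 min; ⌈50/13⌉ = 4.
5 tracks each exceed half the capacity and cannot share a side, forcing at least 5 tape sides.
At least 5 tape sides are required, but only 4 are allowed.

No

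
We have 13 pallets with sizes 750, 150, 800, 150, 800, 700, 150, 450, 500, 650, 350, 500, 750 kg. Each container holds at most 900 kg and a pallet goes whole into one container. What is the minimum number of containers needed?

9

Total = 800 + 800 + 750 + 750 + 700 + 650 + 500 + 500 + 450 + 350 + 150 + 150 + 150 = 6700 kg.
Lower bound: ⌈6700/900⌉ = 8 containers.
A packing using 9 containers:
  container 1: 800 = 800
  container 2: 800 = 800
  container 3: 750 + 150 = 900
  container 4: 750 + 150 = 900
  container 5: 700 + 150 = 850
  container 6: 650 = 650
  container 7: 500 + 350 = 850
  container 8: 500 = 500
  container 9: 450 = 450
No arrangement into 8 containers stays within capacity, so 9 is optimal.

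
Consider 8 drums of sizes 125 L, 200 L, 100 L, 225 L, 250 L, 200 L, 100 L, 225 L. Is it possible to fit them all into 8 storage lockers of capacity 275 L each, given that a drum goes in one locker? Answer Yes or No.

Yes

A valid assignment using 7 storage lockers:
  locker 1: 250 = 250
  locker 2: 225 = 225
  locker 3: 225 = 225
  locker 4: 200 = 200
  locker 5: 200 = 200
  locker 6: 125 + 100 = 225
  locker 7: 100 = 100
That uses only 7 ≤ 8, so 8 storage lockers are enough.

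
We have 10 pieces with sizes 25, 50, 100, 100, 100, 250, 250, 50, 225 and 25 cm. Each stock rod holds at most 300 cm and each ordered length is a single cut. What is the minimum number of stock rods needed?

4

Total = 250 + 250 + 225 + 100 + 100 + 100 + 50 + 50 + 25 + 25 = 1175 cm.
Lower bound: ⌈1175/300⌉ = 4 stock rods.
A packing using 4 stock rods:
  stock rod 1: 250 + 50 = 300
  stock rod 2: 250 + 50 = 300
  stock rod 3: 225 + 25 + 25 = 275
  stock rod 4: 100 + 100 + 100 = 300
This matches the lower bound, so 4 is optimal.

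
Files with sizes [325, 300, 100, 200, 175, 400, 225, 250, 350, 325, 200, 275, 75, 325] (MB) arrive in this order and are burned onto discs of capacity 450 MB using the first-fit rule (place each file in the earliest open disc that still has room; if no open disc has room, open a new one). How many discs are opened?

  325 → disc 1 (new)  [load 325/450]
  300 → disc 2 (new)  [load 300/450]
  100 → disc 1  [load 425/450]
  200 → disc 3 (new)  [load 200/450]
  175 → disc 3  [load 375/450]
  400 → disc 4 (new)  [load 400/450]
  225 → disc 5 (new)  [load 225/450]
  250 → disc 6 (new)  [load 250/450]
  350 → disc 7 (new)  [load 350/450]
  325 → disc 8 (new)  [load 325/450]
  200 → disc 5  [load 425/450]
  275 → disc 9 (new)  [load 275/450]
  75 → disc 2  [load 375/450]
  325 → disc 10 (new)  [load 325/450]
10 discs opened.

10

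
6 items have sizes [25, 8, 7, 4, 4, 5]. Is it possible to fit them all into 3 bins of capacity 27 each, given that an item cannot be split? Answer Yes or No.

Yes

A valid assignment using 3 bins:
  bin 1: 25 = 25
  bin 2: 8 + 7 + 5 + 4 = 24
  bin 3: 4 = 4
Every load is within 27, so 3 bins suffice.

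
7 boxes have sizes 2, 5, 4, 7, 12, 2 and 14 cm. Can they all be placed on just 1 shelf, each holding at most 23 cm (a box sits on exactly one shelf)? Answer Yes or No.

No

Total = 46 cm; ⌈46/23⌉ = 2.
At least 2 shelves are required, but only 1 is allowed.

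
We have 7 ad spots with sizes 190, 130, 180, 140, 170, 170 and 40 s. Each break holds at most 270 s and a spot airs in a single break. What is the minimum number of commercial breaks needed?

5

Total = 190 + 180 + 170 + 170 + 140 + 130 + 40 = 1020 s.
Lower bound: ⌈1020/270⌉ = 4 commercial breaks.
Also, 5 ad spots each exceed 135 s, and no two of those can share a break, so at least 5 commercial breaks are needed.
A packing using 5 commercial breaks:
  break 1: 190 + 40 = 230
  break 2: 180 = 180
  break 3: 170 = 170
  break 4: 170 = 170
  break 5: 140 + 130 = 270
This matches the lower bound, so 5 is optimal.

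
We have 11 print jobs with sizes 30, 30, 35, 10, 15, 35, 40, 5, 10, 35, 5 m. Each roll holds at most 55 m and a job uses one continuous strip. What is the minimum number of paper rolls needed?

6

Total = 40 + 35 + 35 + 35 + 30 + 30 + 15 + 10 + 10 + 5 + 5 = 250 m.
Lower bound: ⌈250/55⌉ = 5 paper rolls.
Also, 6 print jobs each exceed 55/2 m, and no two of those can share a roll, so at least 6 paper rolls are needed.
A packing using 6 paper rolls:
  roll 1: 40 + 15 = 55
  roll 2: 35 + 10 + 10 = 55
  roll 3: 35 + 5 + 5 = 45
  roll 4: 35 = 35
  roll 5: 30 = 30
  roll 6: 30 = 30
This matches the lower bound, so 6 is optimal.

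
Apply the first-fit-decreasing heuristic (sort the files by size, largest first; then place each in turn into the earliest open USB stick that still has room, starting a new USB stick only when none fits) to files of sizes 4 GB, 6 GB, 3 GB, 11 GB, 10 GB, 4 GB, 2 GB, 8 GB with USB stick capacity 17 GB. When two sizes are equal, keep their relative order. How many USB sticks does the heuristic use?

3

Sorted descending: 11, 10, 8, 6, 4, 4, 3, 2.
  11 → USB stick 1 (new)  [load 11/17]
  10 → USB stick 2 (new)  [load 10/17]
  8 → USB stick 3 (new)  [load 8/17]
  6 → USB stick 1  [load 17/17]
  4 → USB stick 2  [load 14/17]
  4 → USB stick 3  [load 12/17]
  3 → USB stick 2  [load 17/17]
  2 → USB stick 3  [load 14/17]
3 USB sticks opened.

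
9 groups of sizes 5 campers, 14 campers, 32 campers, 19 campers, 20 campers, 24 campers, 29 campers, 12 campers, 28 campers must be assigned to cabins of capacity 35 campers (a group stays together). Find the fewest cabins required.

Total = 32 + 29 + 28 + 24 + 20 + 19 + 14 + 12 + 5 = 183 campers.
Lower bound: ⌈183/35⌉ = 6 cabins.
A packing using 6 cabins:
  cabin 1: 32 = 32
  cabin 2: 29 + 5 = 34
  cabin 3: 28 = 28
  cabin 4: 24 = 24
  cabin 5: 20 + 14 = 34
  cabin 6: 19 + 12 = 31
This matches the lower bound, so 6 is optimal.

6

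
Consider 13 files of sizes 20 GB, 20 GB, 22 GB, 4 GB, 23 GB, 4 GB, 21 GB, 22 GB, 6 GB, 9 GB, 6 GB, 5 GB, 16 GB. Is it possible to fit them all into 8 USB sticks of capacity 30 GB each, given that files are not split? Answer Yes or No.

A valid assignment using 7 USB sticks:
  USB stick 1: 23 + 6 = 29
  USB stick 2: 22 + 6 = 28
  USB stick 3: 22 + 5 = 27
  USB stick 4: 21 + 9 = 30
  USB stick 5: 20 + 4 + 4 = 28
  USB stick 6: 20 = 20
  USB stick 7: 16 = 16
That uses only 7 ≤ 8, so 8 USB sticks are enough.

Yes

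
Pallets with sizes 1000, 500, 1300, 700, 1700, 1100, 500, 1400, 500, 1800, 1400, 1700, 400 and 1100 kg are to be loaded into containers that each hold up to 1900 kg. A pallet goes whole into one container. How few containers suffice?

9

Total = 1800 + 1700 + 1700 + 1400 + 1400 + 1300 + 1100 + 1100 + 1000 + 700 + 500 + 500 + 500 + 400 = 15100 kg.
Lower bound: ⌈15100/1900⌉ = 8 containers.
Also, 9 pallets each exceed 950 kg, and no two of those can share a container, so at least 9 containers are needed.
A packing using 9 containers:
  container 1: 1800 = 1800
  container 2: 1700 = 1700
  container 3: 1700 = 1700
  container 4: 1400 + 500 = 1900
  container 5: 1400 + 500 = 1900
  container 6: 1300 + 500 = 1800
  container 7: 1100 + 700 = 1800
  container 8: 1100 + 400 = 1500
  container 9: 1000 = 1000
This matches the lower bound, so 9 is optimal.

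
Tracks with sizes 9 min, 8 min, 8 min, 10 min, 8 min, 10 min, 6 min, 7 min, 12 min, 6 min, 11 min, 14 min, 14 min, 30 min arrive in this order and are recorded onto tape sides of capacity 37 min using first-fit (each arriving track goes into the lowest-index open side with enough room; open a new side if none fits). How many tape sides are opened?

5

  9 → side 1 (new)  [load 9/37]
  8 → side 1  [load 17/37]
  8 → side 1  [load 25/37]
  10 → side 1  [load 35/37]
  8 → side 2 (new)  [load 8/37]
  10 → side 2  [load 18/37]
  6 → side 2  [load 24/37]
  7 → side 2  [load 31/37]
  12 → side 3 (new)  [load 12/37]
  6 → side 2  [load 37/37]
  11 → side 3  [load 23/37]
  14 → side 3  [load 37/37]
  14 → side 4 (new)  [load 14/37]
  30 → side 5 (new)  [load 30/37]
5 tape sides opened.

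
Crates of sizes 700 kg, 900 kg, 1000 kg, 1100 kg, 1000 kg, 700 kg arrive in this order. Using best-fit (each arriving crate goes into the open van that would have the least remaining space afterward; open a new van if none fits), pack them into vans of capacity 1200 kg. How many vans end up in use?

  700 → van 1 (new)  [load 700/1200]
  900 → van 2 (new)  [load 900/1200]
  1000 → van 3 (new)  [load 1000/1200]
  1100 → van 4 (new)  [load 1100/1200]
  1000 → van 5 (new)  [load 1000/1200]
  700 → van 6 (new)  [load 700/1200]
6 vans opened.

6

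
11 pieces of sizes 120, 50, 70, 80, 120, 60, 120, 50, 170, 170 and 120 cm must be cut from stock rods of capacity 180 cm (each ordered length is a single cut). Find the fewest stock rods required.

7

Total = 170 + 170 + 120 + 120 + 120 + 120 + 80 + 70 + 60 + 50 + 50 = 1130 cm.
Lower bound: ⌈1130/180⌉ = 7 stock rods.
A packing using 7 stock rods:
  stock rod 1: 170 = 170
  stock rod 2: 170 = 170
  stock rod 3: 120 + 60 = 180
  stock rod 4: 120 + 50 = 170
  stock rod 5: 120 + 50 = 170
  stock rod 6: 120 = 120
  stock rod 7: 80 + 70 = 150
This matches the lower bound, so 7 is optimal.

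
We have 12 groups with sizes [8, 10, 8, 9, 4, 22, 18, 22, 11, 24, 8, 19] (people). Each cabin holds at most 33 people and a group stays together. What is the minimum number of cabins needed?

Total = 24 + 22 + 22 + 19 + 18 + 11 + 10 + 9 + 8 + 8 + 8 + 4 = 163 people.
Lower bound: ⌈163/33⌉ = 5 cabins.
A packing using 6 cabins:
  cabin 1: 24 + 9 = 33
  cabin 2: 22 + 11 = 33
  cabin 3: 22 + 10 = 32
  cabin 4: 19 + 8 + 4 = 31
  cabin 5: 18 + 8 = 26
  cabin 6: 8 = 8
No arrangement into 5 cabins stays within capacity, so 6 is optimal.

6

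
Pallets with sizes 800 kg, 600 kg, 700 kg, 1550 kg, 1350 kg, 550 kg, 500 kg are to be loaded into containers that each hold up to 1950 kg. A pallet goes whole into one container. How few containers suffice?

4

Total = 1550 + 1350 + 800 + 700 + 600 + 550 + 500 = 6050 kg.
Lower bound: ⌈6050/1950⌉ = 4 containers.
A packing using 4 containers:
  container 1: 1550 = 1550
  container 2: 1350 + 600 = 1950
  container 3: 800 + 700 = 1500
  container 4: 550 + 500 = 1050
This matches the lower bound, so 4 is optimal.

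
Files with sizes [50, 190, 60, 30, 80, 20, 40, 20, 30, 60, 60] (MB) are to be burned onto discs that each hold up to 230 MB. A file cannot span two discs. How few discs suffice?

Total = 190 + 80 + 60 + 60 + 60 + 50 + 40 + 30 + 30 + 20 + 20 = 640 MB.
Lower bound: ⌈640/230⌉ = 3 discs.
A packing using 3 discs:
  disc 1: 190 + 40 = 230
  disc 2: 80 + 60 + 60 + 30 = 230
  disc 3: 60 + 50 + 30 + 20 + 20 = 180
This matches the lower bound, so 3 is optimal.

3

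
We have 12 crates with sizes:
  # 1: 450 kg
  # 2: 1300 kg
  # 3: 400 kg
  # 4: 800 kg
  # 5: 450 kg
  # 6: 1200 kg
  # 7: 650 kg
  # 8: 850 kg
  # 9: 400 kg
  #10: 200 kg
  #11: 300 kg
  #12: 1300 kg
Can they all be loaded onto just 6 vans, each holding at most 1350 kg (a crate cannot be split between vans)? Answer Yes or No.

Total = 8300 kg; ⌈8300/1350⌉ = 7.
At least 7 vans are required, but only 6 are allowed.

No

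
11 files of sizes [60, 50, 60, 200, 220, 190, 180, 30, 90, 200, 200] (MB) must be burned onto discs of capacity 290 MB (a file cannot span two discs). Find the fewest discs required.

Total = 220 + 200 + 200 + 200 + 190 + 180 + 90 + 60 + 60 + 50 + 30 = 1480 MB.
Lower bound: ⌈1480/290⌉ = 6 discs.
A packing using 6 discs:
  disc 1: 220 + 60 = 280
  disc 2: 200 + 90 = 290
  disc 3: 200 + 60 + 30 = 290
  disc 4: 200 + 50 = 250
  disc 5: 190 = 190
  disc 6: 180 = 180
This matches the lower bound, so 6 is optimal.

6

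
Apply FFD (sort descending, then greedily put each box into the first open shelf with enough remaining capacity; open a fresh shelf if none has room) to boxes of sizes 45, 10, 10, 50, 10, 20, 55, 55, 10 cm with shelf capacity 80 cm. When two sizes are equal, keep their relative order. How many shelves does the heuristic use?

Sorted descending: 55, 55, 50, 45, 20, 10, 10, 10, 10.
  55 → shelf 1 (new)  [load 55/80]
  55 → shelf 2 (new)  [load 55/80]
  50 → shelf 3 (new)  [load 50/80]
  45 → shelf 4 (new)  [load 45/80]
  20 → shelf 1  [load 75/80]
  10 → shelf 2  [load 65/80]
  10 → shelf 2  [load 75/80]
  10 → shelf 3  [load 60/80]
  10 → shelf 3  [load 70/80]
4 shelves opened.

4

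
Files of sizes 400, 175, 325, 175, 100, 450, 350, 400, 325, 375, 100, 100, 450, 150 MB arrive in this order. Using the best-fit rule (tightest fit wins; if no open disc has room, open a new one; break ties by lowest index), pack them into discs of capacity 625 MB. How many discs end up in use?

8

  400 → disc 1 (new)  [load 400/625]
  175 → disc 1  [load 575/625]
  325 → disc 2 (new)  [load 325/625]
  175 → disc 2  [load 500/625]
  100 → disc 2  [load 600/625]
  450 → disc 3 (new)  [load 450/625]
  350 → disc 4 (new)  [load 350/625]
  400 → disc 5 (new)  [load 400/625]
  325 → disc 6 (new)  [load 325/625]
  375 → disc 7 (new)  [load 375/625]
  100 → disc 3  [load 550/625]
  100 → disc 5  [load 500/625]
  450 → disc 8 (new)  [load 450/625]
  150 → disc 8  [load 600/625]
8 discs opened.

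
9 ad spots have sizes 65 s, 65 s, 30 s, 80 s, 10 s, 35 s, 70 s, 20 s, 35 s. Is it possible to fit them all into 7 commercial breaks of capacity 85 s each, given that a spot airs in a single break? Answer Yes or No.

A valid assignment using 6 commercial breaks:
  break 1: 80 = 80
  break 2: 70 + 10 = 80
  break 3: 65 + 20 = 85
  break 4: 65 = 65
  break 5: 35 + 35 = 70
  break 6: 30 = 30
That uses only 6 ≤ 7, so 7 commercial breaks are enough.

Yes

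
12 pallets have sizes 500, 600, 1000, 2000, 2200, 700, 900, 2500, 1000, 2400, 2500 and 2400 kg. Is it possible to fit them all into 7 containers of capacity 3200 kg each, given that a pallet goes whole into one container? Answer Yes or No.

Yes

A valid assignment using 7 containers:
  container 1: 2500 + 700 = 3200
  container 2: 2500 + 600 = 3100
  container 3: 2400 + 500 = 2900
  container 4: 2400 = 2400
  container 5: 2200 + 1000 = 3200
  container 6: 2000 + 1000 = 3000
  container 7: 900 = 900
Every load is within 3200 kg, so 7 containers suffice.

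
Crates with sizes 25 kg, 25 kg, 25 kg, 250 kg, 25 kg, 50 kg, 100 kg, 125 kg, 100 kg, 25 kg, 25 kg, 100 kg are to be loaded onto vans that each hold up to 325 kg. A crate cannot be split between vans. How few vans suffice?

3

Total = 250 + 125 + 100 + 100 + 100 + 50 + 25 + 25 + 25 + 25 + 25 + 25 = 875 kg.
Lower bound: ⌈875/325⌉ = 3 vans.
A packing using 3 vans:
  van 1: 250 + 50 + 25 = 325
  van 2: 125 + 100 + 100 = 325
  van 3: 100 + 25 + 25 + 25 + 25 + 25 = 225
This matches the lower bound, so 3 is optimal.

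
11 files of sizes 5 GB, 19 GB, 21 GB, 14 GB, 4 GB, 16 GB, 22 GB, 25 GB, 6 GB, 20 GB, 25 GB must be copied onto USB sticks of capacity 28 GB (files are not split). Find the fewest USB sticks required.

8

Total = 25 + 25 + 22 + 21 + 20 + 19 + 16 + 14 + 6 + 5 + 4 = 177 GB.
Lower bound: ⌈177/28⌉ = 7 USB sticks.
A packing using 8 USB sticks:
  USB stick 1: 25 = 25
  USB stick 2: 25 = 25
  USB stick 3: 22 + 6 = 28
  USB stick 4: 21 + 5 = 26
  USB stick 5: 20 + 4 = 24
  USB stick 6: 19 = 19
  USB stick 7: 16 = 16
  USB stick 8: 14 = 14
No arrangement into 7 USB sticks stays within capacity, so 8 is optimal.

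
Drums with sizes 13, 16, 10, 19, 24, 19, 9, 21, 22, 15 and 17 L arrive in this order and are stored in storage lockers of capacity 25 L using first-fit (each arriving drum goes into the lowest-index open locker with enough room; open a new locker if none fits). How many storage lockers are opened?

  13 → locker 1 (new)  [load 13/25]
  16 → locker 2 (new)  [load 16/25]
  10 → locker 1  [load 23/25]
  19 → locker 3 (new)  [load 19/25]
  24 → locker 4 (new)  [load 24/25]
  19 → locker 5 (new)  [load 19/25]
  9 → locker 2  [load 25/25]
  21 → locker 6 (new)  [load 21/25]
  22 → locker 7 (new)  [load 22/25]
  15 → locker 8 (new)  [load 15/25]
  17 → locker 9 (new)  [load 17/25]
9 storage lockers opened.

9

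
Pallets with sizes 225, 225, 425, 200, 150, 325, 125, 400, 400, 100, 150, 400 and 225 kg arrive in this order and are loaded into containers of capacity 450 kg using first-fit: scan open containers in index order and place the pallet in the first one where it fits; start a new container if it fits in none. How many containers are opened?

  225 → container 1 (new)  [load 225/450]
  225 → container 1  [load 450/450]
  425 → container 2 (new)  [load 425/450]
  200 → container 3 (new)  [load 200/450]
  150 → container 3  [load 350/450]
  325 → container 4 (new)  [load 325/450]
  125 → container 4  [load 450/450]
  400 → container 5 (new)  [load 400/450]
  400 → container 6 (new)  [load 400/450]
  100 → container 3  [load 450/450]
  150 → container 7 (new)  [load 150/450]
  400 → container 8 (new)  [load 400/450]
  225 → container 7  [load 375/450]
8 containers opened.

8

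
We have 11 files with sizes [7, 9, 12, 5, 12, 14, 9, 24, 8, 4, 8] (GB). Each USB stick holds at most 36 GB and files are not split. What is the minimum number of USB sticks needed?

4

Total = 24 + 14 + 12 + 12 + 9 + 9 + 8 + 8 + 7 + 5 + 4 = 112 GB.
Lower bound: ⌈112/36⌉ = 4 USB sticks.
A packing using 4 USB sticks:
  USB stick 1: 24 + 12 = 36
  USB stick 2: 14 + 12 + 9 = 35
  USB stick 3: 9 + 8 + 8 + 7 + 4 = 36
  USB stick 4: 5 = 5
This matches the lower bound, so 4 is optimal.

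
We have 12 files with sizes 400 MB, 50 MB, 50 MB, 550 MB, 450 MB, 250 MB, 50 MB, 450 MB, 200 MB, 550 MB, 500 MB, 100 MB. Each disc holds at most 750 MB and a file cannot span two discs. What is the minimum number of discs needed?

Total = 550 + 550 + 500 + 450 + 450 + 400 + 250 + 200 + 100 + 50 + 50 + 50 = 3600 MB.
Lower bound: ⌈3600/750⌉ = 5 discs.
Also, 6 files each exceed 375 MB, and no two of those can share a disc, so at least 6 discs are needed.
A packing using 6 discs:
  disc 1: 550 + 200 = 750
  disc 2: 550 + 100 + 50 + 50 = 750
  disc 3: 500 + 250 = 750
  disc 4: 450 + 50 = 500
  disc 5: 450 = 450
  disc 6: 400 = 400
This matches the lower bound, so 6 is optimal.

6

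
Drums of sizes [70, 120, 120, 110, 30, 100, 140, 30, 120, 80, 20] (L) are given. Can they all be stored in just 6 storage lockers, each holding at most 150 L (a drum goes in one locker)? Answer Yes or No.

No

Total = 940 L; ⌈940/150⌉ = 7.
At least 7 storage lockers are required, but only 6 are allowed.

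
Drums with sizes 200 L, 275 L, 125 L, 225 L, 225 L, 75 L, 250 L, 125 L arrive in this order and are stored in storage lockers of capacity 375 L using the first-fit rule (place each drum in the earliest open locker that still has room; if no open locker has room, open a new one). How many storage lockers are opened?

5

  200 → locker 1 (new)  [load 200/375]
  275 → locker 2 (new)  [load 275/375]
  125 → locker 1  [load 325/375]
  225 → locker 3 (new)  [load 225/375]
  225 → locker 4 (new)  [load 225/375]
  75 → locker 2  [load 350/375]
  250 → locker 5 (new)  [load 250/375]
  125 → locker 3  [load 350/375]
5 storage lockers opened.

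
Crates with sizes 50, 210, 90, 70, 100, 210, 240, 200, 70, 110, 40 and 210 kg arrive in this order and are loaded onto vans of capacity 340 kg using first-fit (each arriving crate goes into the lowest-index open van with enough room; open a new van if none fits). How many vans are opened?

  50 → van 1 (new)  [load 50/340]
  210 → van 1  [load 260/340]
  90 → van 2 (new)  [load 90/340]
  70 → van 1  [load 330/340]
  100 → van 2  [load 190/340]
  210 → van 3 (new)  [load 210/340]
  240 → van 4 (new)  [load 240/340]
  200 → van 5 (new)  [load 200/340]
  70 → van 2  [load 260/340]
  110 → van 3  [load 320/340]
  40 → van 2  [load 300/340]
  210 → van 6 (new)  [load 210/340]
6 vans opened.

6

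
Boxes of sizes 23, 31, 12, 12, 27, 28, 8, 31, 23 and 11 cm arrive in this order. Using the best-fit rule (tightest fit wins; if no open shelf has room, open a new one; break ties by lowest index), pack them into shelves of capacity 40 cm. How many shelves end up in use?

  23 → shelf 1 (new)  [load 23/40]
  31 → shelf 2 (new)  [load 31/40]
  12 → shelf 1  [load 35/40]
  12 → shelf 3 (new)  [load 12/40]
  27 → shelf 3  [load 39/40]
  28 → shelf 4 (new)  [load 28/40]
  8 → shelf 2  [load 39/40]
  31 → shelf 5 (new)  [load 31/40]
  23 → shelf 6 (new)  [load 23/40]
  11 → shelf 4  [load 39/40]
6 shelves opened.

6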